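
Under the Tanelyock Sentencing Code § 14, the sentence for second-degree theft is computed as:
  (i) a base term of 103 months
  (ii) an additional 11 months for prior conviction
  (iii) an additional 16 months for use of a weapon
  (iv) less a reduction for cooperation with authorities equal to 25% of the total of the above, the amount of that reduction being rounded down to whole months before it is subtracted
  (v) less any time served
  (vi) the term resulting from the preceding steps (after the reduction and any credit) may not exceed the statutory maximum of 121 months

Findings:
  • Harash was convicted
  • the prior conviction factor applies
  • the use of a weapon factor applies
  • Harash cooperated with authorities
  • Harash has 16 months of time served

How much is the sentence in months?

82 months

Prior conviction enhancement: +11 months
Use of a weapon enhancement: +16 months
Adjusted term: 103 months + 11 months + 16 months = 130 months
Cooperation with authorities reduction: 25% of 130 months = 32 months (rounded down)
After reduction: 130 − 32 = 98 months
Less time served: 98 months − 16 months = 82 months
Cap at 121 months: 82 months is within the cap, no reduction.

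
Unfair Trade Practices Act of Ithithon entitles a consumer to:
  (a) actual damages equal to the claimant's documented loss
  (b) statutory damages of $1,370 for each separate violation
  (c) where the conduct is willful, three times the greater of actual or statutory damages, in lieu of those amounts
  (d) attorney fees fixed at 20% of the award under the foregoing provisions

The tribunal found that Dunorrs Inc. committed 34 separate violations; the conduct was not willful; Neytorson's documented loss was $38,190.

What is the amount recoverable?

Statutory damages: 34 × $1,370 = $46,580
Conduct not willful: the in-lieu enhancement does not apply.
Actual plus statutory damages: $38,190 + $46,580 = $84,770
Attorney fees: 20% of $84,770 = $16,954
Total recovery: $84,770 + $16,954 = $101,724

$101,724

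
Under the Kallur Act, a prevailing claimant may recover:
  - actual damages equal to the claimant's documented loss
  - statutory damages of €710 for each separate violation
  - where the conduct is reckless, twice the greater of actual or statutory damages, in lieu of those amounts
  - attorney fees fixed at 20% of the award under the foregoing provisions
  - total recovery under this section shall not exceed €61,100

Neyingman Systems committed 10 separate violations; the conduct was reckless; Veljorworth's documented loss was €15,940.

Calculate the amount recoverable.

Statutory damages: 10 × €710 = €7,100
Greater of actual damages (€15,940) or statutory damages (€7,100): €15,940
Doubled: 2 × €15,940 = €31,880
Attorney fees: 20% of €31,880 = €6,376
Total before cap: €31,880 + €6,376 = €38,256
Cap at €61,100: €38,256 is within the cap, no reduction.

Total recovery: €38,256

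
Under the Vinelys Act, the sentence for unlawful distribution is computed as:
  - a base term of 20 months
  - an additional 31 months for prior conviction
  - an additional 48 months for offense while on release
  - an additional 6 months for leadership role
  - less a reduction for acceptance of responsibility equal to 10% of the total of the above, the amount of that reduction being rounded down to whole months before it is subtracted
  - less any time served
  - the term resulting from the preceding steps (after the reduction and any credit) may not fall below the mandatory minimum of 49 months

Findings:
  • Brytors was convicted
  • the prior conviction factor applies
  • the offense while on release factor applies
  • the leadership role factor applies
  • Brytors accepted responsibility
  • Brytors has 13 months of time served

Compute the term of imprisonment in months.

82 months

Prior conviction enhancement: +31 months
Offense while on release enhancement: +48 months
Leadership role enhancement: +6 months
Adjusted term: 20 months + 31 months + 48 months + 6 months = 105 months
Acceptance of responsibility reduction: 10% of 105 months = 10 months (rounded down)
After reduction: 105 − 10 = 95 months
Less time served: 95 months − 13 months = 82 months
Minimum 49 months: 82 months meets the minimum, no increase.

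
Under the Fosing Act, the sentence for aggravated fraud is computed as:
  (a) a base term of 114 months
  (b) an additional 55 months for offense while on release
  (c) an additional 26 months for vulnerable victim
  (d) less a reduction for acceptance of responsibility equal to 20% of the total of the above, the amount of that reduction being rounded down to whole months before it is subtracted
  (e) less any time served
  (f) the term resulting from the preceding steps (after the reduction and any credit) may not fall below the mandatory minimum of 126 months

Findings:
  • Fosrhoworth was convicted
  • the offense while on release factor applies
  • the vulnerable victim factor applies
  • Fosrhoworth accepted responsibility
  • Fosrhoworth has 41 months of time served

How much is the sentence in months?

126 months

Offense while on release enhancement: +55 months
Vulnerable victim enhancement: +26 months
Adjusted term: 114 months + 55 months + 26 months = 195 months
Acceptance of responsibility reduction: 20% of 195 months = 39 months (rounded down)
After reduction: 195 − 39 = 156 months
Less time served: 156 months − 41 months = 115 months
Minimum 126 months: 115 months is below the minimum → 126 months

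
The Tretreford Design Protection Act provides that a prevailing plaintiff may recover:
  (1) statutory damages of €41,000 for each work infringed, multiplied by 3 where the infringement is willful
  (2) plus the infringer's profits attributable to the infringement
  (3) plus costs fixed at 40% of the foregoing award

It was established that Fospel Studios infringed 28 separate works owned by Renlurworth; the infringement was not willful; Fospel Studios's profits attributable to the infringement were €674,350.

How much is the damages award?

Statutory damages: 28 × €41,000 = €1,148,000
Infringement not willful: no ×3 enhancement.
Combined award: €1,148,000 + €674,350 = €1,822,350
Costs: 40% of €1,822,350 = €728,940
Award plus costs: €1,822,350 + €728,940 = €2,551,290

€2,551,290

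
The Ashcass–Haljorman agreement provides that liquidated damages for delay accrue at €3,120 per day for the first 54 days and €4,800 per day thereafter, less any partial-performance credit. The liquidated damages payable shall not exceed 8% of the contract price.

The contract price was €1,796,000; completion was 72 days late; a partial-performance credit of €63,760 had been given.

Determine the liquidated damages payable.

First 54 days: 54 × €3,120 = €168,480
Remaining days: (72 − 54) × €4,800 = €86,400
Accrued per-day damages: €168,480 + €86,400 = €254,880
Less partial-performance credit: €254,880 − €63,760 = €191,120
Cap: 8% of €1,796,000 = €143,680
Cap at €143,680: €191,120 exceeds the cap → €143,680

€143,680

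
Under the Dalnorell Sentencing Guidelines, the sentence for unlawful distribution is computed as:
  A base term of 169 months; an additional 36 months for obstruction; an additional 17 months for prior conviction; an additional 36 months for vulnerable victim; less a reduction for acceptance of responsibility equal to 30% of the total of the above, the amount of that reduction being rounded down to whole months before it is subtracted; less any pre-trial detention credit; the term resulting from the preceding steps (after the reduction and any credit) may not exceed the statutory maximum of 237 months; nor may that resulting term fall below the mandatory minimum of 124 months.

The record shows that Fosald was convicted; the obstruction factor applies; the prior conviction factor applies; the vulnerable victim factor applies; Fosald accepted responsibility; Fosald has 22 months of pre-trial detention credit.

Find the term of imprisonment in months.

Obstruction enhancement: +36 months
Prior conviction enhancement: +17 months
Vulnerable victim enhancement: +36 months
Adjusted term: 169 months + 36 months + 17 months + 36 months = 258 months
Acceptance of responsibility reduction: 30% of 258 months = 77 months (rounded down)
After reduction: 258 − 77 = 181 months
Less pre-trial detention credit: 181 months − 22 months = 159 months
Cap at 237 months: 159 months is within the cap, no reduction.
Minimum 124 months: 159 months meets the minimum, no increase.

159 months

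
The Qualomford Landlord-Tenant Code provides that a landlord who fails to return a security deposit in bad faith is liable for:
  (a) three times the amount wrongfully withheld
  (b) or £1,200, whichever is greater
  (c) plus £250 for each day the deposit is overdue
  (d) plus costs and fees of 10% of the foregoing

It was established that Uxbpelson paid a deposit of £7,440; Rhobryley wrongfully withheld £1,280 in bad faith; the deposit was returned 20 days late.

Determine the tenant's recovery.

£9,724

Trebled: 3 × £1,280 = £3,840
Minimum £1,200: £3,840 meets the minimum, no increase.
Late-return penalty: 20 × £250 = £5,000
Damages plus late penalty: £3,840 + £5,000 = £8,840
Costs and fees: 10% of £8,840 = £884
Total recovery: £8,840 + £884 = £9,724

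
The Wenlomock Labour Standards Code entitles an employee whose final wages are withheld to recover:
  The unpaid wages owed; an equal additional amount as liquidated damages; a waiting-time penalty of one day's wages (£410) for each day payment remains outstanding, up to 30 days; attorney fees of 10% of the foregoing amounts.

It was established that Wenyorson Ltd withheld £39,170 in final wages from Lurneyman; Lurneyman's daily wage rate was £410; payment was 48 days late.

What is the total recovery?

£99,704

Liquidated damages (equal amount): £39,170
Penalty days: min(48, 30) = 30
Waiting-time penalty: 30 × £410 = £12,300
Subtotal: £39,170 + £39,170 + £12,300 = £90,640
Attorney fees: 10% of £90,640 = £9,064
Total award: £90,640 + £9,064 = £99,704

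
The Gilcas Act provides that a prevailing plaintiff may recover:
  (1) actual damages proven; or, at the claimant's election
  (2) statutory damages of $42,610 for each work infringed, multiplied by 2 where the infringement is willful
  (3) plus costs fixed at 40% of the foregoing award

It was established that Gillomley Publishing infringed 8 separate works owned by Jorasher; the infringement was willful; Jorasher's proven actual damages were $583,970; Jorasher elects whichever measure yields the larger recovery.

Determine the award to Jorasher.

$954,464

Statutory damages: 8 × $42,610 = $340,880
Doubled: 2 × $340,880 = $681,760
Greater of actual damages ($583,970) or enhanced statutory damages ($681,760): $681,760
Costs: 40% of $681,760 = $272,704
Award plus costs: $681,760 + $272,704 = $954,464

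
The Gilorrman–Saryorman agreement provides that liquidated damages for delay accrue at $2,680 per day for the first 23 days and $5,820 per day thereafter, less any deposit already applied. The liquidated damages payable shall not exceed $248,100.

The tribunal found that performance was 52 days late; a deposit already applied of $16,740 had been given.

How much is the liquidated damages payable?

First 23 days: 23 × $2,680 = $61,640
Remaining days: (52 − 23) × $5,820 = $168,780
Accrued per-day damages: $61,640 + $168,780 = $230,420
Less deposit already applied: $230,420 − $16,740 = $213,680
Cap at $248,100: $213,680 is within the cap, no reduction.

Liquidated damages: $213,680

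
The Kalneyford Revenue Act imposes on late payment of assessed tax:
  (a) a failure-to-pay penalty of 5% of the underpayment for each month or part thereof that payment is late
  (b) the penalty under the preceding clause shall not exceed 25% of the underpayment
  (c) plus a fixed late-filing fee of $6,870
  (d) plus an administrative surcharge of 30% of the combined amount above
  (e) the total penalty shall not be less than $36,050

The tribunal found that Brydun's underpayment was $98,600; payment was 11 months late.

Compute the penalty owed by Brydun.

Accrued rate: 5% × 11 = 55%, capped at 25% → 25%
Failure-to-pay penalty: 25% of $98,600 = $24,650
Penalty before surcharge: $24,650 + $6,870 = $31,520
Administrative surcharge: 30% of $31,520 = $9,456
Total penalty: $31,520 + $9,456 = $40,976
Minimum $36,050: $40,976 meets the minimum, no increase.

Penalty: $40,976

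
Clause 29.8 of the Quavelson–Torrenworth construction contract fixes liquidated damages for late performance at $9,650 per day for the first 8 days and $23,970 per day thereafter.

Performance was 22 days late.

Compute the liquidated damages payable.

$412,780

First 8 days: 8 × $9,650 = $77,200
Remaining days: (22 − 8) × $23,970 = $335,580
Accrued per-day damages: $77,200 + $335,580 = $412,780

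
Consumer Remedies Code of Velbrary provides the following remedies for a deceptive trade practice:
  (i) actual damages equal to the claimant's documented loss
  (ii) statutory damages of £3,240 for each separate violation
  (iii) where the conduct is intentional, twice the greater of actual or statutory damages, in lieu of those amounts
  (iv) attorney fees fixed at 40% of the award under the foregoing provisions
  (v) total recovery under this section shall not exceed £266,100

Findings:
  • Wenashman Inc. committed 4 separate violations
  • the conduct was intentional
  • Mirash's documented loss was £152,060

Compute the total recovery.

Statutory damages: 4 × £3,240 = £12,960
Greater of actual damages (£152,060) or statutory damages (£12,960): £152,060
Doubled: 2 × £152,060 = £304,120
Attorney fees: 40% of £304,120 = £121,648
Total before cap: £304,120 + £121,648 = £425,768
Cap at £266,100: £425,768 exceeds the cap → £266,100

£266,100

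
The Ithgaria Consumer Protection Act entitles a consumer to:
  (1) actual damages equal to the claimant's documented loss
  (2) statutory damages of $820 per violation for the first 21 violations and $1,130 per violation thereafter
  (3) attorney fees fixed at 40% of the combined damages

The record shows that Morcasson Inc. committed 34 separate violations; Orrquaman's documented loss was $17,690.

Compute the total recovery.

First 21 violations: 21 × $820 = $17,220
Remaining violations: (34 − 21) × $1,130 = $14,690
Statutory damages: $17,220 + $14,690 = $31,910
Combined damages: $17,690 + $31,910 = $49,600
Attorney fees: 40% of $49,600 = $19,840
Total recovery: $49,600 + $19,840 = $69,440

$69,440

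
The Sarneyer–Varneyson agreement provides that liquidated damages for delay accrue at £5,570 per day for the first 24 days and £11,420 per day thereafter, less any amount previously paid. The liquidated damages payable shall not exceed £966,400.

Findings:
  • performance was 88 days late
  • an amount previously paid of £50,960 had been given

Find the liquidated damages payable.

£813,600

First 24 days: 24 × £5,570 = £133,680
Remaining days: (88 − 24) × £11,420 = £730,880
Accrued per-day damages: £133,680 + £730,880 = £864,560
Less amount previously paid: £864,560 − £50,960 = £813,600
Cap at £966,400: £813,600 is within the cap, no reduction.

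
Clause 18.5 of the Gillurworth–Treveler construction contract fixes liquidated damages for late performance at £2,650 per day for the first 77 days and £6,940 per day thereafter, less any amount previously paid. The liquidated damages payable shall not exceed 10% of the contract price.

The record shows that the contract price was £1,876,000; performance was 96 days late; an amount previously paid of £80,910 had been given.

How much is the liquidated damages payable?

First 77 days: 77 × £2,650 = £204,050
Remaining days: (96 − 77) × £6,940 = £131,860
Accrued per-day damages: £204,050 + £131,860 = £335,910
Less amount previously paid: £335,910 − £80,910 = £255,000
Cap: 10% of £1,876,000 = £187,600
Cap at £187,600: £255,000 exceeds the cap → £187,600

£187,600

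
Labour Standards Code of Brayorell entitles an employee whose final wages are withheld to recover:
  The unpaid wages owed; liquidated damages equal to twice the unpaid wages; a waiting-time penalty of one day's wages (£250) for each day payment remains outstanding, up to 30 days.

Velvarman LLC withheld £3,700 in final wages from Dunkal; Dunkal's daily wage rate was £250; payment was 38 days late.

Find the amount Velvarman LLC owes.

£18,600

Doubled: 2 × £3,700 = £7,400
Penalty days: min(38, 30) = 30
Waiting-time penalty: 30 × £250 = £7,500
Total award: £3,700 + £7,400 + £7,500 = £18,600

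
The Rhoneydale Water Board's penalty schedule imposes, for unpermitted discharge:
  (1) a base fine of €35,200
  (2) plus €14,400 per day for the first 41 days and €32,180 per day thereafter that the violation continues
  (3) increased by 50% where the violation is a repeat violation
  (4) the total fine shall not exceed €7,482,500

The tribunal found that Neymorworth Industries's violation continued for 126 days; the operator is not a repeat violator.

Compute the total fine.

Civil penalty: €3,360,900

First 41 days: 41 × €14,400 = €590,400
Remaining days: (126 − 41) × €32,180 = €2,735,300
Per-day component: €590,400 + €2,735,300 = €3,325,700
Base plus per-day: €35,200 + €3,325,700 = €3,360,900
The operator is not a repeat violator: no 50% increase.
Cap at €7,482,500: €3,360,900 is within the cap, no reduction.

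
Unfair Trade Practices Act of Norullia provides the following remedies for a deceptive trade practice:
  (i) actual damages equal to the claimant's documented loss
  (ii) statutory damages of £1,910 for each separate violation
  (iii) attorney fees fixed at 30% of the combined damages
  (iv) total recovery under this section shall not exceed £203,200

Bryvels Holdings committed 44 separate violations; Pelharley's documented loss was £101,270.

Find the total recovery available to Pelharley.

Statutory damages: 44 × £1,910 = £84,040
Combined damages: £101,270 + £84,040 = £185,310
Attorney fees: 30% of £185,310 = £55,593
Total before cap: £185,310 + £55,593 = £240,903
Cap at £203,200: £240,903 exceeds the cap → £203,200

Total recovery: £203,200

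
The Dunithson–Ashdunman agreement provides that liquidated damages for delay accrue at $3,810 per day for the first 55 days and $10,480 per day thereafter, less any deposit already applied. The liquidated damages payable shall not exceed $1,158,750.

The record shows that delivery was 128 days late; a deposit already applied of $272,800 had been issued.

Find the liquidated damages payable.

First 55 days: 55 × $3,810 = $209,550
Remaining days: (128 − 55) × $10,480 = $765,040
Accrued per-day damages: $209,550 + $765,040 = $974,590
Less deposit already applied: $974,590 − $272,800 = $701,790
Cap at $1,158,750: $701,790 is within the cap, no reduction.

$701,790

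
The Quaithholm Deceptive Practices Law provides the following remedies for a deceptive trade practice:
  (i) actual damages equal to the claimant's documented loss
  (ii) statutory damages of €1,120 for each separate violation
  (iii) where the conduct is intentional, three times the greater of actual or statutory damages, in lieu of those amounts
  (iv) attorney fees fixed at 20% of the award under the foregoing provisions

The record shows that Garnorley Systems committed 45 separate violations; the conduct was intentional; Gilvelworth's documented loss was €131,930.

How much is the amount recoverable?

€474,948

Statutory damages: 45 × €1,120 = €50,400
Greater of actual damages (€131,930) or statutory damages (€50,400): €131,930
Trebled: 3 × €131,930 = €395,790
Attorney fees: 20% of €395,790 = €79,158
Total recovery: €395,790 + €79,158 = €474,948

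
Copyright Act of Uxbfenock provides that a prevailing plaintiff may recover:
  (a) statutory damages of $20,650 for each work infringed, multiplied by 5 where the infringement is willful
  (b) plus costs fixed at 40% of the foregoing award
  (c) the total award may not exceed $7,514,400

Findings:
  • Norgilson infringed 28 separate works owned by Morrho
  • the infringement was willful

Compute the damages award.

Award: $4,047,400

Statutory damages: 28 × $20,650 = $578,200
Multiplied by 5: 5 × $578,200 = $2,891,000
Costs: 40% of $2,891,000 = $1,156,400
Award plus costs: $2,891,000 + $1,156,400 = $4,047,400
Cap at $7,514,400: $4,047,400 is within the cap, no reduction.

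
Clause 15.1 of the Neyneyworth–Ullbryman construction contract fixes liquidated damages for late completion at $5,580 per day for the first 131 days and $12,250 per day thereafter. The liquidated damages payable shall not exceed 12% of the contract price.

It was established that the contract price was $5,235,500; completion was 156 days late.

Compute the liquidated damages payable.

First 131 days: 131 × $5,580 = $730,980
Remaining days: (156 − 131) × $12,250 = $306,250
Accrued per-day damages: $730,980 + $306,250 = $1,037,230
Cap: 12% of $5,235,500 = $628,260
Cap at $628,260: $1,037,230 exceeds the cap → $628,260

$628,260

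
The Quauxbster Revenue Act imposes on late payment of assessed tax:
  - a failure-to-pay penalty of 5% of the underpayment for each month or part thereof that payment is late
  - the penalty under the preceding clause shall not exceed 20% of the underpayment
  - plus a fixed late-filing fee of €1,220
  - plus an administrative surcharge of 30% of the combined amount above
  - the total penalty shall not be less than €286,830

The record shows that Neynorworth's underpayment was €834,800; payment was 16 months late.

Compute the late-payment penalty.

€286,830

Accrued rate: 5% × 16 = 80%, capped at 20% → 20%
Failure-to-pay penalty: 20% of €834,800 = €166,960
Penalty before surcharge: €166,960 + €1,220 = €168,180
Administrative surcharge: 30% of €168,180 = €50,454
Total penalty: €168,180 + €50,454 = €218,634
Minimum €286,830: €218,634 is below the minimum → €286,830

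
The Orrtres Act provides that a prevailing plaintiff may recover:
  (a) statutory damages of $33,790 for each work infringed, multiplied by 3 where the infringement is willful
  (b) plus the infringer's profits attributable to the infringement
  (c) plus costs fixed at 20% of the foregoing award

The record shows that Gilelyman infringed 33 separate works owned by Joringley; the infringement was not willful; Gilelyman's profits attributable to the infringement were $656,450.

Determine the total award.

Award: $2,125,824

Statutory damages: 33 × $33,790 = $1,115,070
Infringement not willful: no ×3 enhancement.
Combined award: $1,115,070 + $656,450 = $1,771,520
Costs: 20% of $1,771,520 = $354,304
Award plus costs: $1,771,520 + $354,304 = $2,125,824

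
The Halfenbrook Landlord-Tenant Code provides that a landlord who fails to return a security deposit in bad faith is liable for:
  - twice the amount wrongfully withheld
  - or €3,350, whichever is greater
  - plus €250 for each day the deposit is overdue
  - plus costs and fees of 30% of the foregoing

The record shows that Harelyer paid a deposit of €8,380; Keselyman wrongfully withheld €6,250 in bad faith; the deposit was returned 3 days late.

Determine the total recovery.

Doubled: 2 × €6,250 = €12,500
Minimum €3,350: €12,500 meets the minimum, no increase.
Late-return penalty: 3 × €250 = €750
Damages plus late penalty: €12,500 + €750 = €13,250
Costs and fees: 30% of €13,250 = €3,975
Total recovery: €13,250 + €3,975 = €17,225

€17,225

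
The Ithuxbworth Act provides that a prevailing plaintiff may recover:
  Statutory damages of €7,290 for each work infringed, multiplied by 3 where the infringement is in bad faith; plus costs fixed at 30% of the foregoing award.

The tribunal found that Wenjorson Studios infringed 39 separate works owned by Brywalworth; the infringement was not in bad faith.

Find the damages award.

€369,603

Statutory damages: 39 × €7,290 = €284,310
Infringement not in bad faith: no ×3 enhancement.
Costs: 30% of €284,310 = €85,293
Award plus costs: €284,310 + €85,293 = €369,603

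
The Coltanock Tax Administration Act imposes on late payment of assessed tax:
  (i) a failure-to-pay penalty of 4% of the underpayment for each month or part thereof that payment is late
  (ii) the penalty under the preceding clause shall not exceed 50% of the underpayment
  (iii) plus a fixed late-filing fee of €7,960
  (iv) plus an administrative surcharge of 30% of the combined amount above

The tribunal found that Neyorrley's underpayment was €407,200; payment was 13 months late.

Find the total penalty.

Accrued rate: 4% × 13 = 52%, capped at 50% → 50%
Failure-to-pay penalty: 50% of €407,200 = €203,600
Penalty before surcharge: €203,600 + €7,960 = €211,560
Administrative surcharge: 30% of €211,560 = €63,468
Total penalty: €211,560 + €63,468 = €275,028

€275,028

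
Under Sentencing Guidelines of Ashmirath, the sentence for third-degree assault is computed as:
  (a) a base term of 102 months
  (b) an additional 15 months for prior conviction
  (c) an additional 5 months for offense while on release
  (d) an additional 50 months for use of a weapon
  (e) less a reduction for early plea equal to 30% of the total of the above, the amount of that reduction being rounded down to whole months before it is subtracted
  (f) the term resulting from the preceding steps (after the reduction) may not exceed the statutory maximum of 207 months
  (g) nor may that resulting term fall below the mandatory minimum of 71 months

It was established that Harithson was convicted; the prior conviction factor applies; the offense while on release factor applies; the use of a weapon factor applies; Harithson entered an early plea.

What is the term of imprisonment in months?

121 months

Prior conviction enhancement: +15 months
Offense while on release enhancement: +5 months
Use of a weapon enhancement: +50 months
Adjusted term: 102 months + 15 months + 5 months + 50 months = 172 months
Early plea reduction: 30% of 172 months = 51 months (rounded down)
After reduction: 172 − 51 = 121 months
Cap at 207 months: 121 months is within the cap, no reduction.
Minimum 71 months: 121 months meets the minimum, no increase.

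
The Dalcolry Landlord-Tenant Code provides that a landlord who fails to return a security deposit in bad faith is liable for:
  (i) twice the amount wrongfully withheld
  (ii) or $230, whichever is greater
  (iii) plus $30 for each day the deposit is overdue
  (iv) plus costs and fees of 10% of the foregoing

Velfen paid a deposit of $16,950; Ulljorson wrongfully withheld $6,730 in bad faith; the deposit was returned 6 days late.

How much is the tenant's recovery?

$15,004

Doubled: 2 × $6,730 = $13,460
Minimum $230: $13,460 meets the minimum, no increase.
Late-return penalty: 6 × $30 = $180
Damages plus late penalty: $13,460 + $180 = $13,640
Costs and fees: 10% of $13,640 = $1,364
Total recovery: $13,640 + $1,364 = $15,004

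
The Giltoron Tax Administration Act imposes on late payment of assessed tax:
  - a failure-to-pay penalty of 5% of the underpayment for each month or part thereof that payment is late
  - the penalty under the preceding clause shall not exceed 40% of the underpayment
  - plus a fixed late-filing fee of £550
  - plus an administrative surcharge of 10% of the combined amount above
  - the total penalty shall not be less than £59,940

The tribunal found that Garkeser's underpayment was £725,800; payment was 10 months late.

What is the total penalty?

Accrued rate: 5% × 10 = 50%, capped at 40% → 40%
Failure-to-pay penalty: 40% of £725,800 = £290,320
Penalty before surcharge: £290,320 + £550 = £290,870
Administrative surcharge: 10% of £290,870 = £29,087
Total penalty: £290,870 + £29,087 = £319,957
Minimum £59,940: £319,957 meets the minimum, no increase.

£319,957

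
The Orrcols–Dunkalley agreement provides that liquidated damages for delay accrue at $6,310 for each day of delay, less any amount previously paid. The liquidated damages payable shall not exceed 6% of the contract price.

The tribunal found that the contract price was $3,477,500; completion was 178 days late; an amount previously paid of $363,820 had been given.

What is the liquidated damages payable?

$208,650

Per-day damages: 178 × $6,310 = $1,123,180
Less amount previously paid: $1,123,180 − $363,820 = $759,360
Cap: 6% of $3,477,500 = $208,650
Cap at $208,650: $759,360 exceeds the cap → $208,650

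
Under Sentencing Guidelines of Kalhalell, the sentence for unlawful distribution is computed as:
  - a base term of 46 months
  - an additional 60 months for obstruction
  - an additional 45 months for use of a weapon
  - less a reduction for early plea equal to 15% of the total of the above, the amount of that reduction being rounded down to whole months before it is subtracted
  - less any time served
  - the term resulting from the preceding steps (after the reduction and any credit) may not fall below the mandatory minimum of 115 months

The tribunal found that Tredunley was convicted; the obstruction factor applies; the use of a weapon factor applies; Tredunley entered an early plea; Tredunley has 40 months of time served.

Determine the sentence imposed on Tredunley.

115 months

Obstruction enhancement: +60 months
Use of a weapon enhancement: +45 months
Adjusted term: 46 months + 60 months + 45 months = 151 months
Early plea reduction: 15% of 151 months = 22 months (rounded down)
After reduction: 151 − 22 = 129 months
Less time served: 129 months − 40 months = 89 months
Minimum 115 months: 89 months is below the minimum → 115 months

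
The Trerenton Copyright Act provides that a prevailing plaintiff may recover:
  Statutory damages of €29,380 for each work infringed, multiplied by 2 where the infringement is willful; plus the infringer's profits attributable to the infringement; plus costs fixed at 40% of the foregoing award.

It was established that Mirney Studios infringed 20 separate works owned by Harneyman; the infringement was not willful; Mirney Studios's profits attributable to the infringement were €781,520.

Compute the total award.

€1,916,768

Statutory damages: 20 × €29,380 = €587,600
Infringement not willful: no ×2 enhancement.
Combined award: €587,600 + €781,520 = €1,369,120
Costs: 40% of €1,369,120 = €547,648
Award plus costs: €1,369,120 + €547,648 = €1,916,768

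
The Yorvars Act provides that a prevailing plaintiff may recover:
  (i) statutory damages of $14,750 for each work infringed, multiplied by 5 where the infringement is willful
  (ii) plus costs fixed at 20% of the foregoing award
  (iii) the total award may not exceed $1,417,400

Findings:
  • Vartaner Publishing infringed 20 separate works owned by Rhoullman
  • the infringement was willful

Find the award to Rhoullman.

Statutory damages: 20 × $14,750 = $295,000
Multiplied by 5: 5 × $295,000 = $1,475,000
Costs: 20% of $1,475,000 = $295,000
Award plus costs: $1,475,000 + $295,000 = $1,770,000
Cap at $1,417,400: $1,770,000 exceeds the cap → $1,417,400

$1,417,400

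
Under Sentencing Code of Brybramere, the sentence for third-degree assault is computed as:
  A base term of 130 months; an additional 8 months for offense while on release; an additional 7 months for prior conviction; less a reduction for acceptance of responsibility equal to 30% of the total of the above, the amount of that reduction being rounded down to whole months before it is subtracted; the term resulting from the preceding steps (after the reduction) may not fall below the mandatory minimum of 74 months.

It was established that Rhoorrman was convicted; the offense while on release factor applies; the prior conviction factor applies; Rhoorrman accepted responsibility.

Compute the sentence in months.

Sentence: 102 months

Offense while on release enhancement: +8 months
Prior conviction enhancement: +7 months
Adjusted term: 130 months + 8 months + 7 months = 145 months
Acceptance of responsibility reduction: 30% of 145 months = 43 months (rounded down)
After reduction: 145 − 43 = 102 months
Minimum 74 months: 102 months meets the minimum, no increase.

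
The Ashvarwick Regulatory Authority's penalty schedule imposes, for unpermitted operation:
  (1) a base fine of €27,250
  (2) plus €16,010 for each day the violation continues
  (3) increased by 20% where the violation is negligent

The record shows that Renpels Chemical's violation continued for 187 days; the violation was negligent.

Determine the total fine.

€3,625,344

Per-day component: 187 × €16,010 = €2,993,870
Base plus per-day: €27,250 + €2,993,870 = €3,021,120
Enhancement: 20% of €3,021,120 = €604,224
Enhanced fine: €3,021,120 + €604,224 = €3,625,344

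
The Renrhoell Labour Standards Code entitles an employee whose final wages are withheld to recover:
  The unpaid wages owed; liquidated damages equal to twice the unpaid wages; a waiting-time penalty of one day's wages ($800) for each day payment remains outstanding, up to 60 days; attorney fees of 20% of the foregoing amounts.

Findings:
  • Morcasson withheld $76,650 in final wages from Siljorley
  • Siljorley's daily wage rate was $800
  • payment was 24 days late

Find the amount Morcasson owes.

Doubled: 2 × $76,650 = $153,300
Penalty days: min(24, 60) = 24
Waiting-time penalty: 24 × $800 = $19,200
Subtotal: $76,650 + $153,300 + $19,200 = $249,150
Attorney fees: 20% of $249,150 = $49,830
Total award: $249,150 + $49,830 = $298,980

$298,980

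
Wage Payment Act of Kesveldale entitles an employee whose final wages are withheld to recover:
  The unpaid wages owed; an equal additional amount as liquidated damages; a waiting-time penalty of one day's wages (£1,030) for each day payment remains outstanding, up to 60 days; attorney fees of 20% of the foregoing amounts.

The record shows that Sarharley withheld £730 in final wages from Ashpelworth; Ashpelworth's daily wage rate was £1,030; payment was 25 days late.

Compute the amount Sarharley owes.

Liquidated damages (equal amount): £730
Penalty days: min(25, 60) = 25
Waiting-time penalty: 25 × £1,030 = £25,750
Subtotal: £730 + £730 + £25,750 = £27,210
Attorney fees: 20% of £27,210 = £5,442
Total award: £27,210 + £5,442 = £32,652

£32,652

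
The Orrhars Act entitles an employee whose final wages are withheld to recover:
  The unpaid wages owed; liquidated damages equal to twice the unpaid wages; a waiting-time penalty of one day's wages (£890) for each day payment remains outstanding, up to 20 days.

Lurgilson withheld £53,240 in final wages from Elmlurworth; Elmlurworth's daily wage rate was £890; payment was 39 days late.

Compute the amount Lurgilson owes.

£177,520

Doubled: 2 × £53,240 = £106,480
Penalty days: min(39, 20) = 20
Waiting-time penalty: 20 × £890 = £17,800
Total award: £53,240 + £106,480 + £17,800 = £177,520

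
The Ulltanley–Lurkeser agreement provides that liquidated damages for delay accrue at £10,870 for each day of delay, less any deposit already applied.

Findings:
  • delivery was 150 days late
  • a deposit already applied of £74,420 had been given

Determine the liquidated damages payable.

Per-day damages: 150 × £10,870 = £1,630,500
Less deposit already applied: £1,630,500 − £74,420 = £1,556,080

£1,556,080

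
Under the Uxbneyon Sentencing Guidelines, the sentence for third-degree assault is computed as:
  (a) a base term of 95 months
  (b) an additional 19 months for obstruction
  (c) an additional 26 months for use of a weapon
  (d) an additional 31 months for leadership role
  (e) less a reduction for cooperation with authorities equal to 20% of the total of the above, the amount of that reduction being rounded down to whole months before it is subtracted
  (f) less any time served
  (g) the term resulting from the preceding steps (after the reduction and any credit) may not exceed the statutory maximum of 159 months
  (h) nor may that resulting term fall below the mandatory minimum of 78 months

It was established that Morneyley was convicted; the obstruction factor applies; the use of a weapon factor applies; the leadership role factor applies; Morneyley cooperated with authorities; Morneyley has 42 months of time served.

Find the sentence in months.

Obstruction enhancement: +19 months
Use of a weapon enhancement: +26 months
Leadership role enhancement: +31 months
Adjusted term: 95 months + 19 months + 26 months + 31 months = 171 months
Cooperation with authorities reduction: 20% of 171 months = 34 months (rounded down)
After reduction: 171 − 34 = 137 months
Less time served: 137 months − 42 months = 95 months
Cap at 159 months: 95 months is within the cap, no reduction.
Minimum 78 months: 95 months meets the minimum, no increase.

Sentence: 95 months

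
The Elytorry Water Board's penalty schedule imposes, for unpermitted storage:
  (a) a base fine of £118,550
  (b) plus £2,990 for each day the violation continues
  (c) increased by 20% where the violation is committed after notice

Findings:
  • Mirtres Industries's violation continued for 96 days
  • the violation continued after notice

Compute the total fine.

£486,708

Per-day component: 96 × £2,990 = £287,040
Base plus per-day: £118,550 + £287,040 = £405,590
Enhancement: 20% of £405,590 = £81,118
Enhanced fine: £405,590 + £81,118 = £486,708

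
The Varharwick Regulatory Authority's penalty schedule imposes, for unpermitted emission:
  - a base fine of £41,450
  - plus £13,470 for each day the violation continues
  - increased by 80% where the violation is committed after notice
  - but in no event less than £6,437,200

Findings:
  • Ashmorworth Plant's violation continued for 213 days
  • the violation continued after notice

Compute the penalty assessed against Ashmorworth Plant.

£6,437,200

Per-day component: 213 × £13,470 = £2,869,110
Base plus per-day: £41,450 + £2,869,110 = £2,910,560
Enhancement: 80% of £2,910,560 = £2,328,448
Enhanced fine: £2,910,560 + £2,328,448 = £5,239,008
Minimum £6,437,200: £5,239,008 is below the minimum → £6,437,200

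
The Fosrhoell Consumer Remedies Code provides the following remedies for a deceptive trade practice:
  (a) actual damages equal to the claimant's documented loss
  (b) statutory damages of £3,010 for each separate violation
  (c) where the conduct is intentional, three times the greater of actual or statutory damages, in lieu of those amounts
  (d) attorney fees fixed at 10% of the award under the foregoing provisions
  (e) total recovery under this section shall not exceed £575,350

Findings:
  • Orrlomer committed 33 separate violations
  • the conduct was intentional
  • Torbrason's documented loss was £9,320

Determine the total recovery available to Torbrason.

Total recovery: £327,789

Statutory damages: 33 × £3,010 = £99,330
Greater of actual damages (£9,320) or statutory damages (£99,330): £99,330
Trebled: 3 × £99,330 = £297,990
Attorney fees: 10% of £297,990 = £29,799
Total before cap: £297,990 + £29,799 = £327,789
Cap at £575,350: £327,789 is within the cap, no reduction.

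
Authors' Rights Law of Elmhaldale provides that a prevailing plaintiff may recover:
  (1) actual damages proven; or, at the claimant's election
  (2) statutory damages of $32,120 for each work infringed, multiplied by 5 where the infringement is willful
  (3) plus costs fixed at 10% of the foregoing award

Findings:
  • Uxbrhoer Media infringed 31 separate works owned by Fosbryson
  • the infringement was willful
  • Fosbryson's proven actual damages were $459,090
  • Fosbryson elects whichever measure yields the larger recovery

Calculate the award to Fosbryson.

$5,476,460

Statutory damages: 31 × $32,120 = $995,720
Multiplied by 5: 5 × $995,720 = $4,978,600
Greater of actual damages ($459,090) or enhanced statutory damages ($4,978,600): $4,978,600
Costs: 10% of $4,978,600 = $497,860
Award plus costs: $4,978,600 + $497,860 = $5,476,460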